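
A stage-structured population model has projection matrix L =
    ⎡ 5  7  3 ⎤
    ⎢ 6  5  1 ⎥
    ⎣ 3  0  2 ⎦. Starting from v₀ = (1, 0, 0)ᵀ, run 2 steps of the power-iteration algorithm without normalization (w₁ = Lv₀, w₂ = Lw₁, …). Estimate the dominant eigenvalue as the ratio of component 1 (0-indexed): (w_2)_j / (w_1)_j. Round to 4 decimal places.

λ ≈ 10.5000

w1 = Lv₀ = (5·1 + 7·0 + 3·0; 6·1 + 5·0 + 1·0; 3·1 + 0·0 + 2·0) = (5, 6, 3)
w2 = Lw1 = (5·5 + 7·6 + 3·3; 6·5 + 5·6 + 1·3; 3·5 + 0·6 + 2·3) = (76, 63, 21)
Ratio at component: 63 / 6 = 10.5000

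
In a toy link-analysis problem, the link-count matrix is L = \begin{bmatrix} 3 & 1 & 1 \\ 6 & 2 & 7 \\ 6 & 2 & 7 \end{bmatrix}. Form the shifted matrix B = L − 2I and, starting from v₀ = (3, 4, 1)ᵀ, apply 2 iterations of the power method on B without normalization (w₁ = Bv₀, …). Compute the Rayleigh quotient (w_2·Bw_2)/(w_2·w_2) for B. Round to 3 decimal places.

8.383

B = L − 2I has rows (1, 1, 1); (6, 0, 7); (6, 2, 5)
w1 = Bv₀ = (8, 25, 31)
w2 = Bw1 = (64, 265, 253)
Bw2 = (582, 2155, 2179)
w2·Bw2 = 1159610; w2·w2 = 138330; μ ≈ 1159610/138330 = 8.383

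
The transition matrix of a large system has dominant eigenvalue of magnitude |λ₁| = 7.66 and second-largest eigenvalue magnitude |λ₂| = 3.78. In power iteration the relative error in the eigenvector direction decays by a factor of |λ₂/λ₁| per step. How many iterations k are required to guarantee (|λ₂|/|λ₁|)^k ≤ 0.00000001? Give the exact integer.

27

|λ₂/λ₁| = 3.78/7.66 = 0.49347
Need k ≥ ln(0.00000001) / ln(0.49347) = -18.4207 / -0.7063 ≈ 26.081
Smallest integer k satisfying the bound: 27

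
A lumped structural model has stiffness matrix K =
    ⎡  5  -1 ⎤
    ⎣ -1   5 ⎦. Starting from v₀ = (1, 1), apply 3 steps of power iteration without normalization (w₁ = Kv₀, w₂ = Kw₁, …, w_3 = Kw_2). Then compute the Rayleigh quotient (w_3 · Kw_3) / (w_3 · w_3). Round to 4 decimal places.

4.0000

w1 = Kv₀ = (4, 4)
w2 = Kw1 = (16, 16)
w3 = Kw2 = (64, 64)
Kw3 = (256, 256)
w3·Kw3 = 64·256 + 64·256 = 32768; w3·w3 = 64·64 + 64·64 = 8192
λ ≈ 32768/8192 = 4.0000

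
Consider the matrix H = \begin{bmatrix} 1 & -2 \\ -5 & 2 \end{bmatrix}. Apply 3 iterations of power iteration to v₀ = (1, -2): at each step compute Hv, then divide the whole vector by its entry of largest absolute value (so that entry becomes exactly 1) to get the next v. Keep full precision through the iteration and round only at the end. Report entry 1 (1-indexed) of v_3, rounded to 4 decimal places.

-0.5423

Hv0 = (5.00000, -9.00000); divide by -9.00000 → v1 = (-0.55556, 1.00000)
Hv1 = (-2.55556, 4.77778); divide by 4.77778 → v2 = (-0.53488, 1.00000)
Hv2 = (-2.53488, 4.67442); divide by 4.67442 → v3 = (-0.54229, 1.00000)
Requested entry of v3: 109/-201 = -0.5423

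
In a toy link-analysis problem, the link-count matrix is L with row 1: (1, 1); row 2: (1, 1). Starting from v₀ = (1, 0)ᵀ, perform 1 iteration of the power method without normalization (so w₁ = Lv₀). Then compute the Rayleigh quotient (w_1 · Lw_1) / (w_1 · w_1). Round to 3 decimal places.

λ ≈ 2.000

w1 = Lv₀ = (1, 1)
Lw1 = (2, 2)
w1·Lw1 = 1·2 + 1·2 = 4; w1·w1 = 1·1 + 1·1 = 2
λ ≈ 4/2 = 2.000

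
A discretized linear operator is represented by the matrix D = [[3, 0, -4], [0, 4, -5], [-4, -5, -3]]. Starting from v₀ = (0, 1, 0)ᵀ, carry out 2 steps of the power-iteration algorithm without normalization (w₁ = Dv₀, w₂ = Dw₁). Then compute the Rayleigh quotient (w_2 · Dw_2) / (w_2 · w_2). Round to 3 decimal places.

w1 = Dv₀ = (0, 4, -5)
w2 = Dw1 = (20, 41, -5)
Dw2 = (80, 189, -270)
w2·Dw2 = 20·80 + 41·189 + (-5)·(-270) = 10699; w2·w2 = 20·20 + 41·41 + (-5)·(-5) = 2106
λ ≈ 10699/2106 = 5.080

λ ≈ 5.080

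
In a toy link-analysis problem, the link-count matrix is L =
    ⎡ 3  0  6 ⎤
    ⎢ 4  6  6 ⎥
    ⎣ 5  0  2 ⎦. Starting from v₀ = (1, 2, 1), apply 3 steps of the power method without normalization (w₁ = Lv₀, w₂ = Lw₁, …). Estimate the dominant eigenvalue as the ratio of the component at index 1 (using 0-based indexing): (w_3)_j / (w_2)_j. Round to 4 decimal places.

w1 = Lv₀ = (3·1 + 0·2 + 6·1; 4·1 + 6·2 + 6·1; 5·1 + 0·2 + 2·1) = (9, 22, 7)
w2 = Lw1 = (3·9 + 0·22 + 6·7; 4·9 + 6·22 + 6·7; 5·9 + 0·22 + 2·7) = (69, 210, 59)
w3 = Lw2 = (561, 1890, 463)
Ratio at component: 1890 / 210 = 9.0000

λ ≈ 9.0000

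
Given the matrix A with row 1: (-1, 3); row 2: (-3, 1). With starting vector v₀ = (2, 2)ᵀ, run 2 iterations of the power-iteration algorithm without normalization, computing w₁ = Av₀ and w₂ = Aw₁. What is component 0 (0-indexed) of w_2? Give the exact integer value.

-16

w1 = Av₀ = (4, -4)
w2 = Aw1 = (-16, -16)
The requested component of w2 is -16.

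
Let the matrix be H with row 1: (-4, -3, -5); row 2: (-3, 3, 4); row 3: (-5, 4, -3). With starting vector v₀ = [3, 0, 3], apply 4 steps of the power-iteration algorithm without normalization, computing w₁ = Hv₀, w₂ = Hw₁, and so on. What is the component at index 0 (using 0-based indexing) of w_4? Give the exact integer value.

w1 = Hv₀ = ((-4)·3 + (-3)·0 + (-5)·3; (-3)·3 + 3·0 + 4·3; (-5)·3 + 4·0 + (-3)·3) = (-27, 3, -24)
w2 = Hw1 = ((-4)·(-27) + (-3)·3 + (-5)·(-24); (-3)·(-27) + 3·3 + 4·(-24); (-5)·(-27) + 4·3 + (-3)·(-24)) = (219, -6, 219)
w3 = Hw2 = (-1953, 201, -1776)
w4 = Hw3 = (16089, -642, 15897)
The requested component of w4 is 16089.

16089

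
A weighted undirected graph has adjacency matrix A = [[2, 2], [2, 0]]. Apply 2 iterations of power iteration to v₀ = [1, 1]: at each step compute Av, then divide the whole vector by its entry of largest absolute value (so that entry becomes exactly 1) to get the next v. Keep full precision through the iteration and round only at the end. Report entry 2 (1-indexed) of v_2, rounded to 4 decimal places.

Av0 = (4.00000, 2.00000); divide by 4.00000 → v1 = (1.00000, 0.50000)
Av1 = (3.00000, 2.00000); divide by 3.00000 → v2 = (1.00000, 0.66667)
Requested entry of v2: 8/12 = 0.6667

0.6667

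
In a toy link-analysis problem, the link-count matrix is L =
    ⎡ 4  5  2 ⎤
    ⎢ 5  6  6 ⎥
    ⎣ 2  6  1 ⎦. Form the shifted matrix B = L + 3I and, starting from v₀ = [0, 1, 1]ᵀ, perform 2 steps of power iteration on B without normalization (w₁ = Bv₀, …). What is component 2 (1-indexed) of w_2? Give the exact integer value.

B = L + 3I has rows (7, 5, 2); (5, 9, 6); (2, 6, 4)
w1 = Bv₀ = (7, 15, 10)
w2 = Bw1 = (144, 230, 144)
Requested component of w2: 230

230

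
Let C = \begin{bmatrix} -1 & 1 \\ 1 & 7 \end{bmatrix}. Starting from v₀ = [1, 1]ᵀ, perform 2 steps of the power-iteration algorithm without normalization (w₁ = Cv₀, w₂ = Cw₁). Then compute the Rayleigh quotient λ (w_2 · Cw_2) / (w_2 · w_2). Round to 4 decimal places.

7.1200

w1 = Cv₀ = (0, 8)
w2 = Cw1 = (8, 56)
Cw2 = (48, 400)
w2·Cw2 = 8·48 + 56·400 = 22784; w2·w2 = 8·8 + 56·56 = 3200
λ ≈ 22784/3200 = 7.1200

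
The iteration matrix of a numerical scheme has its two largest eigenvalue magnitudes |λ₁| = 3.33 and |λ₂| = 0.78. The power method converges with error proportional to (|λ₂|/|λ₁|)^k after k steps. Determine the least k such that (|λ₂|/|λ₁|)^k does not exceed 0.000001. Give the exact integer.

10

|λ₂/λ₁| = 0.78/3.33 = 0.23423
Need k ≥ ln(0.000001) / ln(0.23423) = -13.8155 / -1.4514 ≈ 9.519
Smallest integer k satisfying the bound: 10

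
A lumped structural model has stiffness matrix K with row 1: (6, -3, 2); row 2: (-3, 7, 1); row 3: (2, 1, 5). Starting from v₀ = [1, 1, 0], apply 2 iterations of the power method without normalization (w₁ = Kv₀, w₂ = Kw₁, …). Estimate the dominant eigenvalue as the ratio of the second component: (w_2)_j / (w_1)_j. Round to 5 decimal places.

5.50000

w1 = Kv₀ = (6·1 + (-3)·1 + 2·0; (-3)·1 + 7·1 + 1·0; 2·1 + 1·1 + 5·0) = (3, 4, 3)
w2 = Kw1 = (6·3 + (-3)·4 + 2·3; (-3)·3 + 7·4 + 1·3; 2·3 + 1·4 + 5·3) = (12, 22, 25)
Ratio at component: 22 / 4 = 5.50000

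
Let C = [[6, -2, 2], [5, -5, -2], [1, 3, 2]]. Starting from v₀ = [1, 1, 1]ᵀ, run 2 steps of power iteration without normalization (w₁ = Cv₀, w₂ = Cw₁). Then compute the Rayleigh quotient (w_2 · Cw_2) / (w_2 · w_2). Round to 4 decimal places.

λ ≈ 5.2775

w1 = Cv₀ = (6, -2, 6)
w2 = Cw1 = (52, 28, 12)
Cw2 = (280, 96, 160)
w2·Cw2 = 52·280 + 28·96 + 12·160 = 19168; w2·w2 = 52·52 + 28·28 + 12·12 = 3632
λ ≈ 19168/3632 = 5.2775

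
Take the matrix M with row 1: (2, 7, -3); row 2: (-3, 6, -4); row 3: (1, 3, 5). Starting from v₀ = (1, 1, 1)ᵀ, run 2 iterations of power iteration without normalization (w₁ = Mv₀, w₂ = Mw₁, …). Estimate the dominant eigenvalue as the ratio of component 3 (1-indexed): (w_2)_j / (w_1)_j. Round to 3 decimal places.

5.333

w1 = Mv₀ = (6, -1, 9)
w2 = Mw1 = (-22, -60, 48)
Ratio at component: 48 / 9 = 5.333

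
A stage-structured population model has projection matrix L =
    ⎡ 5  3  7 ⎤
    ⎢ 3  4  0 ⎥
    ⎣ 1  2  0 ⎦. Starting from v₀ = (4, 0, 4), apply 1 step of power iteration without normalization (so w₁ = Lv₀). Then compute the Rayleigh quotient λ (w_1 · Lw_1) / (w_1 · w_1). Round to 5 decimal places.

6.97403

w1 = Lv₀ = (5·4 + 3·0 + 7·4; 3·4 + 4·0 + 0·4; 1·4 + 2·0 + 0·4) = (48, 12, 4)
Lw1 = (304, 192, 72)
w1·Lw1 = 48·304 + 12·192 + 4·72 = 17184; w1·w1 = 48·48 + 12·12 + 4·4 = 2464
λ ≈ 17184/2464 = 6.97403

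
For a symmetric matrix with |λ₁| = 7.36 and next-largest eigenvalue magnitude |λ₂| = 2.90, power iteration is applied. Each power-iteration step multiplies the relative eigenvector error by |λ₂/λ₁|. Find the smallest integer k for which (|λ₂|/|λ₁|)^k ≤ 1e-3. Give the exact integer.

8

|λ₂/λ₁| = 2.90/7.36 = 0.39402
Need k ≥ ln(1e-3) / ln(0.39402) = -6.9078 / -0.9313 ≈ 7.417
Smallest integer k satisfying the bound: 8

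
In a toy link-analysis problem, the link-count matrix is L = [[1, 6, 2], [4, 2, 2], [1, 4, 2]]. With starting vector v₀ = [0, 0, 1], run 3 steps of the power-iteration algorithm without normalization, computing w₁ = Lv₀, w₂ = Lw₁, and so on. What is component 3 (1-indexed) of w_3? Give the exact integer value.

110

w1 = Lv₀ = (1·0 + 6·0 + 2·1; 4·0 + 2·0 + 2·1; 1·0 + 4·0 + 2·1) = (2, 2, 2)
w2 = Lw1 = (1·2 + 6·2 + 2·2; 4·2 + 2·2 + 2·2; 1·2 + 4·2 + 2·2) = (18, 16, 14)
w3 = Lw2 = (142, 132, 110)
The requested component of w3 is 110.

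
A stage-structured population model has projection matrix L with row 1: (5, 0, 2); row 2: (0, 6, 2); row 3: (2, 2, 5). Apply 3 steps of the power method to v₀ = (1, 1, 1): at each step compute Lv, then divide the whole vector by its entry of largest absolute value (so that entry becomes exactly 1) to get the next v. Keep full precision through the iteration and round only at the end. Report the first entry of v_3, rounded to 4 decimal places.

Lv0 = (7.00000, 8.00000, 9.00000); divide by 9.00000 → v1 = (0.77778, 0.88889, 1.00000)
Lv1 = (5.88889, 7.33333, 8.33333); divide by 8.33333 → v2 = (0.70667, 0.88000, 1.00000)
Lv2 = (5.53333, 7.28000, 8.17333); divide by 8.17333 → v3 = (0.67700, 0.89070, 1.00000)
Requested entry of v3: 415/613 = 0.6770

0.6770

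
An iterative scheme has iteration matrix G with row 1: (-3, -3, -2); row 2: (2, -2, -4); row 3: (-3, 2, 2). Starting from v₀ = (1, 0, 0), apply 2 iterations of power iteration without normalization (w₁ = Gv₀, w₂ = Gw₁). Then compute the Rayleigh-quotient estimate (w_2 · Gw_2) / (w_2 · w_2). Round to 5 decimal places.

w1 = Gv₀ = ((-3)·1 + (-3)·0 + (-2)·0; 2·1 + (-2)·0 + (-4)·0; (-3)·1 + 2·0 + 2·0) = (-3, 2, -3)
w2 = Gw1 = ((-3)·(-3) + (-3)·2 + (-2)·(-3); 2·(-3) + (-2)·2 + (-4)·(-3); (-3)·(-3) + 2·2 + 2·(-3)) = (9, 2, 7)
Gw2 = (-47, -14, -9)
w2·Gw2 = 9·(-47) + 2·(-14) + 7·(-9) = -514; w2·w2 = 9·9 + 2·2 + 7·7 = 134
λ ≈ -514/134 = -3.83582

-3.83582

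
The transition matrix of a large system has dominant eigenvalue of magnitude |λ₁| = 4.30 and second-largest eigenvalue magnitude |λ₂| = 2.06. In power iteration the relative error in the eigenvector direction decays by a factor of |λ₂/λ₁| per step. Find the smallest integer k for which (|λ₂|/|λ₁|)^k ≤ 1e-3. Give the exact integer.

|λ₂/λ₁| = 2.06/4.30 = 0.47907
Need k ≥ ln(1e-3) / ln(0.47907) = -6.9078 / -0.7359 ≈ 9.387
Smallest integer k satisfying the bound: 10

10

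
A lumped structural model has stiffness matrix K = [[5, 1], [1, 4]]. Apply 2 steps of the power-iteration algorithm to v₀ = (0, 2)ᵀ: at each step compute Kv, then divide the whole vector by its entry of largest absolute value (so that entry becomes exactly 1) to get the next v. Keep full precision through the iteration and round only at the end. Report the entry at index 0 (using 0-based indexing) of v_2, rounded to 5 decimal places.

Kv0 = (2.000000, 8.000000); divide by 8.000000 → v1 = (0.250000, 1.000000)
Kv1 = (2.250000, 4.250000); divide by 4.250000 → v2 = (0.529412, 1.000000)
Requested entry of v2: 18/34 = 0.52941

0.52941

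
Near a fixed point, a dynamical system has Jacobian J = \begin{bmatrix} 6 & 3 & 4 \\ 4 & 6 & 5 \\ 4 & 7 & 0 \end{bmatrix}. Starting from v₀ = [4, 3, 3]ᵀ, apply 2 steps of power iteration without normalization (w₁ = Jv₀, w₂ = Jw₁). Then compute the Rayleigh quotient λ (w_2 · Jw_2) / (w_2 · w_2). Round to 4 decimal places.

w1 = Jv₀ = (6·4 + 3·3 + 4·3; 4·4 + 6·3 + 5·3; 4·4 + 7·3 + 0·3) = (45, 49, 37)
w2 = Jw1 = (6·45 + 3·49 + 4·37; 4·45 + 6·49 + 5·37; 4·45 + 7·49 + 0·37) = (565, 659, 523)
Jw2 = (7459, 8829, 6873)
w2·Jw2 = 565·7459 + 659·8829 + 523·6873 = 13627225; w2·w2 = 565·565 + 659·659 + 523·523 = 1027035
λ ≈ 13627225/1027035 = 13.2685

13.2685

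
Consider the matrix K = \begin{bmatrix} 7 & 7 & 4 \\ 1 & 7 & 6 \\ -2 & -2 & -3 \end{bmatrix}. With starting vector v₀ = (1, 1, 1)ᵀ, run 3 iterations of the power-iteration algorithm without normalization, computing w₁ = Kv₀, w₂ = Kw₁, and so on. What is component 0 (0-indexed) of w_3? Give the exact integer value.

w1 = Kv₀ = (18, 14, -7)
w2 = Kw1 = (196, 74, -43)
w3 = Kw2 = (1718, 456, -411)
The requested component of w3 is 1718.

1718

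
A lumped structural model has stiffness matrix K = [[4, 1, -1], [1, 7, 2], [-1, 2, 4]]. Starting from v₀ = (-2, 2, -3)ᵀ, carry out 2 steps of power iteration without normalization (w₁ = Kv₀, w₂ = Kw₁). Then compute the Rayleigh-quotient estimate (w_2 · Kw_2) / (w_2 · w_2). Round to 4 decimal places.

w1 = Kv₀ = (-3, 6, -6)
w2 = Kw1 = (0, 27, -9)
Kw2 = (36, 171, 18)
w2·Kw2 = 0·36 + 27·171 + (-9)·18 = 4455; w2·w2 = 0·0 + 27·27 + (-9)·(-9) = 810
λ ≈ 4455/810 = 5.5000

5.5000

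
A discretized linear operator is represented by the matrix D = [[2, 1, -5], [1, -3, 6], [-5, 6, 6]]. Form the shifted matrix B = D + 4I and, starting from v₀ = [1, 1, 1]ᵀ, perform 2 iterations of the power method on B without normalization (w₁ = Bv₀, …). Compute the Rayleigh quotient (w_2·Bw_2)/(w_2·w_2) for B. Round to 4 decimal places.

μ ≈ 14.3097

B = D + 4I has rows (6, 1, -5); (1, 1, 6); (-5, 6, 10)
w1 = Bv₀ = (6·1 + 1·1 + (-5)·1; 1·1 + 1·1 + 6·1; (-5)·1 + 6·1 + 10·1) = (2, 8, 11)
w2 = Bw1 = (6·2 + 1·8 + (-5)·11; 1·2 + 1·8 + 6·11; (-5)·2 + 6·8 + 10·11) = (-35, 76, 148)
Bw2 = (-874, 929, 2111)
w2·Bw2 = 413622; w2·w2 = 28905; μ ≈ 413622/28905 = 14.3097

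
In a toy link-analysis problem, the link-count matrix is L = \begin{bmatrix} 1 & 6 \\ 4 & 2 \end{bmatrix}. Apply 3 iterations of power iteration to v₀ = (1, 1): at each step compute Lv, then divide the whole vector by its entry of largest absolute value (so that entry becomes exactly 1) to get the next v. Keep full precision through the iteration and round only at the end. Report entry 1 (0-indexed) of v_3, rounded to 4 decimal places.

Lv0 = (7.00000, 6.00000); divide by 7.00000 → v1 = (1.00000, 0.85714)
Lv1 = (6.14286, 5.71429); divide by 6.14286 → v2 = (1.00000, 0.93023)
Lv2 = (6.58140, 5.86047); divide by 6.58140 → v3 = (1.00000, 0.89046)
Requested entry of v3: 252/283 = 0.8905

0.8905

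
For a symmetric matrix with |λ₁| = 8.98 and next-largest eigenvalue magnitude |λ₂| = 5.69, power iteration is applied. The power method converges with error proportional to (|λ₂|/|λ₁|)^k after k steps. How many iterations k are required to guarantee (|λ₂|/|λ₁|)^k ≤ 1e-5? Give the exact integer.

26

|λ₂/λ₁| = 5.69/8.98 = 0.63363
Need k ≥ ln(1e-5) / ln(0.63363) = -11.5129 / -0.4563 ≈ 25.232
Smallest integer k satisfying the bound: 26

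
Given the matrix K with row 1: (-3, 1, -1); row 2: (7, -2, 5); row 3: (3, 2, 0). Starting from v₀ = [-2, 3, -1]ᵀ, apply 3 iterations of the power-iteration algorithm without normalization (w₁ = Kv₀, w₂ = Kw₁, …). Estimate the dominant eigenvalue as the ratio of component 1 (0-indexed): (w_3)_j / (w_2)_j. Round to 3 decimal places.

w1 = Kv₀ = ((-3)·(-2) + 1·3 + (-1)·(-1); 7·(-2) + (-2)·3 + 5·(-1); 3·(-2) + 2·3 + 0·(-1)) = (10, -25, 0)
w2 = Kw1 = ((-3)·10 + 1·(-25) + (-1)·0; 7·10 + (-2)·(-25) + 5·0; 3·10 + 2·(-25) + 0·0) = (-55, 120, -20)
w3 = Kw2 = (305, -725, 75)
Ratio at component: -725 / 120 = -6.042

λ ≈ -6.042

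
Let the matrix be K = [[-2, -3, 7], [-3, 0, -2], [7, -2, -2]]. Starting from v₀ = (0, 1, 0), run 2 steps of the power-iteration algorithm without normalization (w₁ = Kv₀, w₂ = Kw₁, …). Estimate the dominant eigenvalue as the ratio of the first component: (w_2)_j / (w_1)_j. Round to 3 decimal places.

λ ≈ 2.667

w1 = Kv₀ = ((-2)·0 + (-3)·1 + 7·0; (-3)·0 + 0·1 + (-2)·0; 7·0 + (-2)·1 + (-2)·0) = (-3, 0, -2)
w2 = Kw1 = ((-2)·(-3) + (-3)·0 + 7·(-2); (-3)·(-3) + 0·0 + (-2)·(-2); 7·(-3) + (-2)·0 + (-2)·(-2)) = (-8, 13, -17)
Ratio at component: -8 / -3 = 2.667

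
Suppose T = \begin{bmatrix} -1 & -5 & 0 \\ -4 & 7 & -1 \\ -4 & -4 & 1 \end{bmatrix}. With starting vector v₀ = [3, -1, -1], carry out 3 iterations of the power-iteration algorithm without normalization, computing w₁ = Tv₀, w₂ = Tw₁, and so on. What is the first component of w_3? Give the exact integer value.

w1 = Tv₀ = ((-1)·3 + (-5)·(-1) + 0·(-1); (-4)·3 + 7·(-1) + (-1)·(-1); (-4)·3 + (-4)·(-1) + 1·(-1)) = (2, -18, -9)
w2 = Tw1 = ((-1)·2 + (-5)·(-18) + 0·(-9); (-4)·2 + 7·(-18) + (-1)·(-9); (-4)·2 + (-4)·(-18) + 1·(-9)) = (88, -125, 55)
w3 = Tw2 = (537, -1282, 203)
The requested component of w3 is 537.

537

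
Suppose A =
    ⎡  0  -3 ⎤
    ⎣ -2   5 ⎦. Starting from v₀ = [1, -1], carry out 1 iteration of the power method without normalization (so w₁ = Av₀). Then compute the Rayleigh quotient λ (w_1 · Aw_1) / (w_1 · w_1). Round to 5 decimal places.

w1 = Av₀ = (3, -7)
Aw1 = (21, -41)
w1·Aw1 = 3·21 + (-7)·(-41) = 350; w1·w1 = 3·3 + (-7)·(-7) = 58
λ ≈ 350/58 = 6.03448

6.03448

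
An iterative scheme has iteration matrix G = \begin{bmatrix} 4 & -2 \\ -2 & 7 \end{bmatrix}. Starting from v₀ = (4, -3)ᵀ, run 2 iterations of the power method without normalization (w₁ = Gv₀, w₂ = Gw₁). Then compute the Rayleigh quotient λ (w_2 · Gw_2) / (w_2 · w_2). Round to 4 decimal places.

w1 = Gv₀ = (22, -29)
w2 = Gw1 = (146, -247)
Gw2 = (1078, -2021)
w2·Gw2 = 146·1078 + (-247)·(-2021) = 656575; w2·w2 = 146·146 + (-247)·(-247) = 82325
λ ≈ 656575/82325 = 7.9754

λ ≈ 7.9754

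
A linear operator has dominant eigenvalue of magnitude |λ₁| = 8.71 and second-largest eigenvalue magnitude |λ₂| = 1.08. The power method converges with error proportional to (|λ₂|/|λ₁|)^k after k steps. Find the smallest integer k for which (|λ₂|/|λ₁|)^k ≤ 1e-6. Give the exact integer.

7

|λ₂/λ₁| = 1.08/8.71 = 0.12400
Need k ≥ ln(1e-6) / ln(0.12400) = -13.8155 / -2.0875 ≈ 6.618
Smallest integer k satisfying the bound: 7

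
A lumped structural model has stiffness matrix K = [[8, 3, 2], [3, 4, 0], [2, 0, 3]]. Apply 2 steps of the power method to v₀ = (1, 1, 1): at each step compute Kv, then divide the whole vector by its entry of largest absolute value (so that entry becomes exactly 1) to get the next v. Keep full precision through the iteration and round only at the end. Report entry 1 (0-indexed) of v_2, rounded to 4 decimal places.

0.4963

Kv0 = (13.00000, 7.00000, 5.00000); divide by 13.00000 → v1 = (1.00000, 0.53846, 0.38462)
Kv1 = (10.38462, 5.15385, 3.15385); divide by 10.38462 → v2 = (1.00000, 0.49630, 0.30370)
Requested entry of v2: 67/135 = 0.4963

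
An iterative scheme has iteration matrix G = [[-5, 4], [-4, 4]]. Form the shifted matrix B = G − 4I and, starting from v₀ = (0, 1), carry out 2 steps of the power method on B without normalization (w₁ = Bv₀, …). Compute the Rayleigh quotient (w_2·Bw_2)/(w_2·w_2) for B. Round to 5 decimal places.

B = G − 4I has rows (-9, 4); (-4, 0)
w1 = Bv₀ = (4, 0)
w2 = Bw1 = (-36, -16)
Bw2 = (260, 144)
w2·Bw2 = -11664; w2·w2 = 1552; μ ≈ -11664/1552 = -7.51546

-7.51546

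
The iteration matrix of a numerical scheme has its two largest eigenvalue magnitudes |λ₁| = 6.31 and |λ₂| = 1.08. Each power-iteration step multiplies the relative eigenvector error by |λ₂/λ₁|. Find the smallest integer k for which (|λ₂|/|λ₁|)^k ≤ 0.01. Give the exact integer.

|λ₂/λ₁| = 1.08/6.31 = 0.17116
Need k ≥ ln(0.01) / ln(0.17116) = -4.6052 / -1.7652 ≈ 2.609
Smallest integer k satisfying the bound: 3

3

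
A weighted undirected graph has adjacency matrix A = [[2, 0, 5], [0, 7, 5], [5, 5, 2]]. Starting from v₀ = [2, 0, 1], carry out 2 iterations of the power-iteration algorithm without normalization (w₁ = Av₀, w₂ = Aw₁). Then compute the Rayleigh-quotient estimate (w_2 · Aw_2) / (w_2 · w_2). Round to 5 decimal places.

λ ≈ 10.67592

w1 = Av₀ = (2·2 + 0·0 + 5·1; 0·2 + 7·0 + 5·1; 5·2 + 5·0 + 2·1) = (9, 5, 12)
w2 = Aw1 = (2·9 + 0·5 + 5·12; 0·9 + 7·5 + 5·12; 5·9 + 5·5 + 2·12) = (78, 95, 94)
Aw2 = (626, 1135, 1053)
w2·Aw2 = 78·626 + 95·1135 + 94·1053 = 255635; w2·w2 = 78·78 + 95·95 + 94·94 = 23945
λ ≈ 255635/23945 = 10.67592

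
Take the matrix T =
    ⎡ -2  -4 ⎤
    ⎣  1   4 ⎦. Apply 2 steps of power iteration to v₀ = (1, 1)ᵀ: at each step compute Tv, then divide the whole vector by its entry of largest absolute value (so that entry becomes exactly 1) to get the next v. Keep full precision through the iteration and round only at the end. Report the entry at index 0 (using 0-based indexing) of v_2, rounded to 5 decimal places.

Tv0 = (-6.000000, 5.000000); divide by -6.000000 → v1 = (1.000000, -0.833333)
Tv1 = (1.333333, -2.333333); divide by -2.333333 → v2 = (-0.571429, 1.000000)
Requested entry of v2: -8/14 = -0.57143

-0.57143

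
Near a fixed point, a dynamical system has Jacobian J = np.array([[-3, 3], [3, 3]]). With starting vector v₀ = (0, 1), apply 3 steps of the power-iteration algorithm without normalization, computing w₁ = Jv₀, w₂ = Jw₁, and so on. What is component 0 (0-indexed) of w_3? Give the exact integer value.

54

w1 = Jv₀ = ((-3)·0 + 3·1; 3·0 + 3·1) = (3, 3)
w2 = Jw1 = ((-3)·3 + 3·3; 3·3 + 3·3) = (0, 18)
w3 = Jw2 = (54, 54)
The requested component of w3 is 54.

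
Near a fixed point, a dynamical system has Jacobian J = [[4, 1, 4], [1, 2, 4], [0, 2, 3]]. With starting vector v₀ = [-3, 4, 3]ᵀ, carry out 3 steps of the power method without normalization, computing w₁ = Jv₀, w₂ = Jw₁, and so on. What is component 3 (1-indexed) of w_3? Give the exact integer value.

w1 = Jv₀ = (4·(-3) + 1·4 + 4·3; 1·(-3) + 2·4 + 4·3; 0·(-3) + 2·4 + 3·3) = (4, 17, 17)
w2 = Jw1 = (4·4 + 1·17 + 4·17; 1·4 + 2·17 + 4·17; 0·4 + 2·17 + 3·17) = (101, 106, 85)
w3 = Jw2 = (850, 653, 467)
The requested component of w3 is 467.

467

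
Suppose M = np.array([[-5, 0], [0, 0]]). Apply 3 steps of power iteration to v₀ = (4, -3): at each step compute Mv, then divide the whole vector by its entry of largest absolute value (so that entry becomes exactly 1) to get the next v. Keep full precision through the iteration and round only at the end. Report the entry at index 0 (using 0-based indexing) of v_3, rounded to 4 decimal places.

1.0000

Mv0 = (-20.00000, 0.00000); divide by -20.00000 → v1 = (1.00000, 0.00000)
Mv1 = (-5.00000, 0.00000); divide by -5.00000 → v2 = (1.00000, 0.00000)
Mv2 = (-5.00000, 0.00000); divide by -5.00000 → v3 = (1.00000, 0.00000)
Requested entry of v3: -500/-500 = 1.0000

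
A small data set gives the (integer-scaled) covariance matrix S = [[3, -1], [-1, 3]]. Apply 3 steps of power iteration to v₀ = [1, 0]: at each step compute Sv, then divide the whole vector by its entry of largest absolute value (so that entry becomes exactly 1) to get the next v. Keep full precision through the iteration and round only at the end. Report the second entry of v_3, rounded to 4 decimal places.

-0.7778

Sv0 = (3.00000, -1.00000); divide by 3.00000 → v1 = (1.00000, -0.33333)
Sv1 = (3.33333, -2.00000); divide by 3.33333 → v2 = (1.00000, -0.60000)
Sv2 = (3.60000, -2.80000); divide by 3.60000 → v3 = (1.00000, -0.77778)
Requested entry of v3: -28/36 = -0.7778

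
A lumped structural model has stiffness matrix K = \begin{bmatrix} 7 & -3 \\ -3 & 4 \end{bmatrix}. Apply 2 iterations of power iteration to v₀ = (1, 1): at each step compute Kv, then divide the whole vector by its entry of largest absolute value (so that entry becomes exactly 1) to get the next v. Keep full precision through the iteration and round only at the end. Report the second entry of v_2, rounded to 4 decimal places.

Kv0 = (4.00000, 1.00000); divide by 4.00000 → v1 = (1.00000, 0.25000)
Kv1 = (6.25000, -2.00000); divide by 6.25000 → v2 = (1.00000, -0.32000)
Requested entry of v2: -8/25 = -0.3200

-0.3200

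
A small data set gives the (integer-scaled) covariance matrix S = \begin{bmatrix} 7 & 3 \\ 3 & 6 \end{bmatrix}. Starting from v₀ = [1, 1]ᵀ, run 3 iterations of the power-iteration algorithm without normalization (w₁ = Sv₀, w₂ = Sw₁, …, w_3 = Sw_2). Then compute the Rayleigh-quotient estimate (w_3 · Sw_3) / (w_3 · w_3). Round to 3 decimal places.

w1 = Sv₀ = (7·1 + 3·1; 3·1 + 6·1) = (10, 9)
w2 = Sw1 = (7·10 + 3·9; 3·10 + 6·9) = (97, 84)
w3 = Sw2 = (931, 795)
Sw3 = (8902, 7563)
w3·Sw3 = 931·8902 + 795·7563 = 14300347; w3·w3 = 931·931 + 795·795 = 1498786
λ ≈ 14300347/1498786 = 9.541

9.541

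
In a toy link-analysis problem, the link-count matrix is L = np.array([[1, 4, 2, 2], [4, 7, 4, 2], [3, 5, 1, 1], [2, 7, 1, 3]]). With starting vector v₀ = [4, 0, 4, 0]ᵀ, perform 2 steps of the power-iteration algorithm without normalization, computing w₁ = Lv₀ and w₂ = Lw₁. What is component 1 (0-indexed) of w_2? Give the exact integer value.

360

w1 = Lv₀ = (12, 32, 16, 12)
w2 = Lw1 = (196, 360, 224, 300)
The requested component of w2 is 360.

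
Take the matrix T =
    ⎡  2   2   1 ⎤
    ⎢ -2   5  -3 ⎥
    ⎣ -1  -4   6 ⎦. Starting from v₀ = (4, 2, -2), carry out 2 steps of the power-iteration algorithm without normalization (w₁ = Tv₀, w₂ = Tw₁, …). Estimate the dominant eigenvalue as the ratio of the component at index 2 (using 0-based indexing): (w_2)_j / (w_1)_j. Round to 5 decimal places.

w1 = Tv₀ = (10, 8, -24)
w2 = Tw1 = (12, 92, -186)
Ratio at component: -186 / -24 = 7.75000

7.75000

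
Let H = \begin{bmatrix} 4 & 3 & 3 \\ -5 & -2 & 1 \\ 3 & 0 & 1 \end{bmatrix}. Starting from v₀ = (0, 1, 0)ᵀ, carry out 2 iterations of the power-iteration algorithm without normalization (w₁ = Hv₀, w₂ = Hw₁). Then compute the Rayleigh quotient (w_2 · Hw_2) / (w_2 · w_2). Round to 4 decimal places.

w1 = Hv₀ = (4·0 + 3·1 + 3·0; (-5)·0 + (-2)·1 + 1·0; 3·0 + 0·1 + 1·0) = (3, -2, 0)
w2 = Hw1 = (4·3 + 3·(-2) + 3·0; (-5)·3 + (-2)·(-2) + 1·0; 3·3 + 0·(-2) + 1·0) = (6, -11, 9)
Hw2 = (18, 1, 27)
w2·Hw2 = 6·18 + (-11)·1 + 9·27 = 340; w2·w2 = 6·6 + (-11)·(-11) + 9·9 = 238
λ ≈ 340/238 = 1.4286

λ ≈ 1.4286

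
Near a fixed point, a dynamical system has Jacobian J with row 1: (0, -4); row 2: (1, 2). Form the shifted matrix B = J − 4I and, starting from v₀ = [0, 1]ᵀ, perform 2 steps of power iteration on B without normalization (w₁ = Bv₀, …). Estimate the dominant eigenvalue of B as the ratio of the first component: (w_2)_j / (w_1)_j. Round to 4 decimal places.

B = J − 4I has rows (-4, -4); (1, -2)
w1 = Bv₀ = (-4, -2)
w2 = Bw1 = (24, 0)
Ratio: 24/-4 = -6.0000

-6.0000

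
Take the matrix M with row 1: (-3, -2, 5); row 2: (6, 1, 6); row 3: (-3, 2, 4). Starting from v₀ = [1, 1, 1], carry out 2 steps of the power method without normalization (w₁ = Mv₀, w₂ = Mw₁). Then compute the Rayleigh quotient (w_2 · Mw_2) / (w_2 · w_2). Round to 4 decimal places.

w1 = Mv₀ = (0, 13, 3)
w2 = Mw1 = (-11, 31, 38)
Mw2 = (161, 193, 247)
w2·Mw2 = (-11)·161 + 31·193 + 38·247 = 13598; w2·w2 = (-11)·(-11) + 31·31 + 38·38 = 2526
λ ≈ 13598/2526 = 5.3832

5.3832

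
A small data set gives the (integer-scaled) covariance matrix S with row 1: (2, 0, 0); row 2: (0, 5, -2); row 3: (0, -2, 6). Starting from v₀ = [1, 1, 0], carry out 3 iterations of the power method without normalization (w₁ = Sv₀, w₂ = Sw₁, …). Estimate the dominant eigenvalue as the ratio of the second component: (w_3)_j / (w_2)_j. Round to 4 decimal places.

w1 = Sv₀ = (2·1 + 0·1 + 0·0; 0·1 + 5·1 + (-2)·0; 0·1 + (-2)·1 + 6·0) = (2, 5, -2)
w2 = Sw1 = (2·2 + 0·5 + 0·(-2); 0·2 + 5·5 + (-2)·(-2); 0·2 + (-2)·5 + 6·(-2)) = (4, 29, -22)
w3 = Sw2 = (8, 189, -190)
Ratio at component: 189 / 29 = 6.5172

6.5172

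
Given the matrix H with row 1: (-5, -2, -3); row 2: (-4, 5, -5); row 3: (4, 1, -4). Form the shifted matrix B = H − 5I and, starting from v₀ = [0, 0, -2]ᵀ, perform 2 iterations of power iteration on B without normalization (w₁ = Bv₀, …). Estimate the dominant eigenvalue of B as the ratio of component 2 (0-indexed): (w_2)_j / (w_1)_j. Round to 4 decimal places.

-7.1111

B = H − 5I has rows (-10, -2, -3); (-4, 0, -5); (4, 1, -9)
w1 = Bv₀ = ((-10)·0 + (-2)·0 + (-3)·(-2); (-4)·0 + 0·0 + (-5)·(-2); 4·0 + 1·0 + (-9)·(-2)) = (6, 10, 18)
w2 = Bw1 = ((-10)·6 + (-2)·10 + (-3)·18; (-4)·6 + 0·10 + (-5)·18; 4·6 + 1·10 + (-9)·18) = (-134, -114, -128)
Ratio: -128/18 = -7.1111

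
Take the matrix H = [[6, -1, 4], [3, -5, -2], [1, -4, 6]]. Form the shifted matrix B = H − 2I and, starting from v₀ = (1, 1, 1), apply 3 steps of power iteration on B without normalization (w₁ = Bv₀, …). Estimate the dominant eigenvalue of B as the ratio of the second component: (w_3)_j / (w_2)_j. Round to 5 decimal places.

B = H − 2I has rows (4, -1, 4); (3, -7, -2); (1, -4, 4)
w1 = Bv₀ = (4·1 + (-1)·1 + 4·1; 3·1 + (-7)·1 + (-2)·1; 1·1 + (-4)·1 + 4·1) = (7, -6, 1)
w2 = Bw1 = (4·7 + (-1)·(-6) + 4·1; 3·7 + (-7)·(-6) + (-2)·1; 1·7 + (-4)·(-6) + 4·1) = (38, 61, 35)
w3 = Bw2 = (231, -383, -66)
Ratio: -383/61 = -6.27869

μ ≈ -6.27869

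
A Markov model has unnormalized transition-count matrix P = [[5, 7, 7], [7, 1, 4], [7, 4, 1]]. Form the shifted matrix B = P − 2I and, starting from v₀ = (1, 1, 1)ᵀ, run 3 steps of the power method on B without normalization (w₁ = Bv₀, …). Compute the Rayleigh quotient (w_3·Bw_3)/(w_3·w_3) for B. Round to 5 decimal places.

μ ≈ 12.88586

B = P − 2I has rows (3, 7, 7); (7, -1, 4); (7, 4, -1)
w1 = Bv₀ = (3·1 + 7·1 + 7·1; 7·1 + (-1)·1 + 4·1; 7·1 + 4·1 + (-1)·1) = (17, 10, 10)
w2 = Bw1 = (3·17 + 7·10 + 7·10; 7·17 + (-1)·10 + 4·10; 7·17 + 4·10 + (-1)·10) = (191, 149, 149)
w3 = Bw2 = (2659, 1784, 1784)
Bw3 = (32953, 23965, 23965)
w3·Bw3 = 173129147; w3·w3 = 13435593; μ ≈ 173129147/13435593 = 12.88586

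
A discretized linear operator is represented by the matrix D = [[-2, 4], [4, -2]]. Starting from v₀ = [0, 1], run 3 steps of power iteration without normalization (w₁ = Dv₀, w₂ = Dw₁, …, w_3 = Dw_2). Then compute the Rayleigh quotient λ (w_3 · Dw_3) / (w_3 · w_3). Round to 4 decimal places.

w1 = Dv₀ = ((-2)·0 + 4·1; 4·0 + (-2)·1) = (4, -2)
w2 = Dw1 = ((-2)·4 + 4·(-2); 4·4 + (-2)·(-2)) = (-16, 20)
w3 = Dw2 = (112, -104)
Dw3 = (-640, 656)
w3·Dw3 = 112·(-640) + (-104)·656 = -139904; w3·w3 = 112·112 + (-104)·(-104) = 23360
λ ≈ -139904/23360 = -5.9890

-5.9890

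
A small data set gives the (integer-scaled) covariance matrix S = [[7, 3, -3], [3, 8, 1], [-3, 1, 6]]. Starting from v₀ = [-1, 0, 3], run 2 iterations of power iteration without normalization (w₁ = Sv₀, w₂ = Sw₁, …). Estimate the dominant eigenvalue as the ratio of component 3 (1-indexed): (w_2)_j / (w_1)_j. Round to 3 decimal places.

w1 = Sv₀ = (7·(-1) + 3·0 + (-3)·3; 3·(-1) + 8·0 + 1·3; (-3)·(-1) + 1·0 + 6·3) = (-16, 0, 21)
w2 = Sw1 = (7·(-16) + 3·0 + (-3)·21; 3·(-16) + 8·0 + 1·21; (-3)·(-16) + 1·0 + 6·21) = (-175, -27, 174)
Ratio at component: 174 / 21 = 8.286

λ ≈ 8.286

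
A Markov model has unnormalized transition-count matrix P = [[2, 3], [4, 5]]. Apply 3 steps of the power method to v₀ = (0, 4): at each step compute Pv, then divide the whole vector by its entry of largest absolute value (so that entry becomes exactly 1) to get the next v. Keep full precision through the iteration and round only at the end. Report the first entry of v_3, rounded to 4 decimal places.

Pv0 = (12.00000, 20.00000); divide by 20.00000 → v1 = (0.60000, 1.00000)
Pv1 = (4.20000, 7.40000); divide by 7.40000 → v2 = (0.56757, 1.00000)
Pv2 = (4.13514, 7.27027); divide by 7.27027 → v3 = (0.56877, 1.00000)
Requested entry of v3: 612/1076 = 0.5688

0.5688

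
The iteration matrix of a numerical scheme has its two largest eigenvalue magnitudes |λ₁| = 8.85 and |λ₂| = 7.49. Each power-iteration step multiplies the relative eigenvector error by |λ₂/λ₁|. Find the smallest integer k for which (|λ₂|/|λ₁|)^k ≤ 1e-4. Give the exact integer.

|λ₂/λ₁| = 7.49/8.85 = 0.84633
Need k ≥ ln(1e-4) / ln(0.84633) = -9.2103 / -0.1668 ≈ 55.202
Smallest integer k satisfying the bound: 56

56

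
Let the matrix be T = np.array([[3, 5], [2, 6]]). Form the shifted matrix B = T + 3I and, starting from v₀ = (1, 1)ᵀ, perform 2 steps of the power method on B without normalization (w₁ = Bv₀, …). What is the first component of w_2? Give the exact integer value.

B = T + 3I has rows (6, 5); (2, 9)
w1 = Bv₀ = (11, 11)
w2 = Bw1 = (121, 121)
Requested component of w2: 121

121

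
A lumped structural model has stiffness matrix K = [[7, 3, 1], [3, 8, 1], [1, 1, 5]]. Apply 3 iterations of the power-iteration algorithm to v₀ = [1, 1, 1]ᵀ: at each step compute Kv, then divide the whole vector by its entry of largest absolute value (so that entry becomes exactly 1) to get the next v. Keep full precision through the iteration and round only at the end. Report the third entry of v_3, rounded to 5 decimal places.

0.36255

Kv0 = (11.000000, 12.000000, 7.000000); divide by 12.000000 → v1 = (0.916667, 1.000000, 0.583333)
Kv1 = (10.000000, 11.333333, 4.833333); divide by 11.333333 → v2 = (0.882353, 1.000000, 0.426471)
Kv2 = (9.602941, 11.073529, 4.014706); divide by 11.073529 → v3 = (0.867198, 1.000000, 0.362550)
Requested entry of v3: 546/1506 = 0.36255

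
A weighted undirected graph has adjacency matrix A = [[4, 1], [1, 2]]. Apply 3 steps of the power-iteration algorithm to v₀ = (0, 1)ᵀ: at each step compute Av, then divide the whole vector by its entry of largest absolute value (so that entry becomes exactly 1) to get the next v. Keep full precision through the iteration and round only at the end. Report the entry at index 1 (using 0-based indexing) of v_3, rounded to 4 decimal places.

Av0 = (1.00000, 2.00000); divide by 2.00000 → v1 = (0.50000, 1.00000)
Av1 = (3.00000, 2.50000); divide by 3.00000 → v2 = (1.00000, 0.83333)
Av2 = (4.83333, 2.66667); divide by 4.83333 → v3 = (1.00000, 0.55172)
Requested entry of v3: 16/29 = 0.5517

0.5517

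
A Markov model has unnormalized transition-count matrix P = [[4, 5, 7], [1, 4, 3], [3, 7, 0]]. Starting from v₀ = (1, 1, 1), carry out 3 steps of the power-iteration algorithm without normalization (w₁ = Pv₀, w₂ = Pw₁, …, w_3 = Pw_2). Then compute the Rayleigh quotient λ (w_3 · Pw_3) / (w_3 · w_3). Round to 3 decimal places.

w1 = Pv₀ = (16, 8, 10)
w2 = Pw1 = (174, 78, 104)
w3 = Pw2 = (1814, 798, 1068)
Pw3 = (18722, 8210, 11028)
w3·Pw3 = 1814·18722 + 798·8210 + 1068·11028 = 52291192; w3·w3 = 1814·1814 + 798·798 + 1068·1068 = 5068024
λ ≈ 52291192/5068024 = 10.318

λ ≈ 10.318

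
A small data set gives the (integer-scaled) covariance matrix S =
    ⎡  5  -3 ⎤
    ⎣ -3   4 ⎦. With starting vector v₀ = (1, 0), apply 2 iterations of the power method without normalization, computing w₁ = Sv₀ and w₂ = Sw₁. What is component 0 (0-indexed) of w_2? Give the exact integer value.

34

w1 = Sv₀ = (5, -3)
w2 = Sw1 = (34, -27)
The requested component of w2 is 34.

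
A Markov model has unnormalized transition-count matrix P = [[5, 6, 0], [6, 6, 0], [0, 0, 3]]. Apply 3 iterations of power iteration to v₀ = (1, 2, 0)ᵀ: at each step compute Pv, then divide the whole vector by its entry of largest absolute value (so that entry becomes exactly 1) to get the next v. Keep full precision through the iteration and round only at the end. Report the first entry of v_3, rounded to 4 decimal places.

Pv0 = (17.00000, 18.00000, 0.00000); divide by 18.00000 → v1 = (0.94444, 1.00000, 0.00000)
Pv1 = (10.72222, 11.66667, 0.00000); divide by 11.66667 → v2 = (0.91905, 1.00000, 0.00000)
Pv2 = (10.59524, 11.51429, 0.00000); divide by 11.51429 → v3 = (0.92018, 1.00000, 0.00000)
Requested entry of v3: 2225/2418 = 0.9202

0.9202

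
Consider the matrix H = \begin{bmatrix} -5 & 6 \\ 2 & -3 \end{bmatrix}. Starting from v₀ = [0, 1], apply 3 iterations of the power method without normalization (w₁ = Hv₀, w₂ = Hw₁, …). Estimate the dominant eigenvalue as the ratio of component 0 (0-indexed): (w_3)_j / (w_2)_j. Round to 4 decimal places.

-7.6250

w1 = Hv₀ = ((-5)·0 + 6·1; 2·0 + (-3)·1) = (6, -3)
w2 = Hw1 = ((-5)·6 + 6·(-3); 2·6 + (-3)·(-3)) = (-48, 21)
w3 = Hw2 = (366, -159)
Ratio at component: 366 / -48 = -7.6250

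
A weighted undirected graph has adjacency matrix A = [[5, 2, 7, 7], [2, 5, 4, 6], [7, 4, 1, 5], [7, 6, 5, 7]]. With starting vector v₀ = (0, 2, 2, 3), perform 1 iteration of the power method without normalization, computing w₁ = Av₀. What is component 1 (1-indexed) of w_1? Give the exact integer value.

39

w1 = Av₀ = (5·0 + 2·2 + 7·2 + 7·3; 2·0 + 5·2 + 4·2 + 6·3; 7·0 + 4·2 + 1·2 + 5·3; 7·0 + 6·2 + 5·2 + 7·3) = (39, 36, 25, 43)
The requested component of w1 is 39.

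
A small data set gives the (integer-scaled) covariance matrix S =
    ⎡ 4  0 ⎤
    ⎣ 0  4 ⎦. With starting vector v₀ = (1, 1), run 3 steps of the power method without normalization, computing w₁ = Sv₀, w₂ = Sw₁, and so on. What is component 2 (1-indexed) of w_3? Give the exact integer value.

64

w1 = Sv₀ = (4, 4)
w2 = Sw1 = (16, 16)
w3 = Sw2 = (64, 64)
The requested component of w3 is 64.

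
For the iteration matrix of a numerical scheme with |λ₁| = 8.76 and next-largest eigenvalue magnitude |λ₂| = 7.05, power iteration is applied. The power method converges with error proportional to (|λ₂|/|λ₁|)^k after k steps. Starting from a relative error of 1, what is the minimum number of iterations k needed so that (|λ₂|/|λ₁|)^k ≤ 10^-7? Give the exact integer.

75

|λ₂/λ₁| = 7.05/8.76 = 0.80479
Need k ≥ ln(10^-7) / ln(0.80479) = -16.1181 / -0.2172 ≈ 74.219
Smallest integer k satisfying the bound: 75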